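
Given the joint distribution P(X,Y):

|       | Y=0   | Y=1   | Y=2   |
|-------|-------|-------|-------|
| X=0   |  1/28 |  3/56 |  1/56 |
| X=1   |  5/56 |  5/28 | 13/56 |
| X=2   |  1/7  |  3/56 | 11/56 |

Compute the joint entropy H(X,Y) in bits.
2.8342 bits

H(X,Y) = -Σ_{x,y} P(x,y) log₂ P(x,y). Per-cell terms -P(x,y)·log₂P(x,y):
  X=0: 0.1717, 0.2262, 0.1037
  X=1: 0.3112, 0.4438, 0.4891
  X=2: 0.4011, 0.2262, 0.4612
Sum of the 9 terms: H(X,Y) = 2.8342 bits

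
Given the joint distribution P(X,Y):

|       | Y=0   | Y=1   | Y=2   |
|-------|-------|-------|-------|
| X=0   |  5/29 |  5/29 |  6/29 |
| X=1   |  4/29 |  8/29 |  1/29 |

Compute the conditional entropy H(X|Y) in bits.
0.8813 bits

H(X|Y) = H(X,Y) - H(Y)

H(X,Y) = -Σ_{x,y} P(x,y) log₂ P(x,y). Per-cell terms -P(x,y)·log₂P(x,y):
  X=0: 0.43725, 0.43725, 0.47028
  X=1: 0.39420, 0.51255, 0.16752
Sum of the 6 terms: H(X,Y) = 2.41905 bits

Marginal of Y (column sums):
  P(Y=0) = 5/29 + 4/29 = 9/29
  P(Y=1) = 5/29 + 8/29 = 13/29
  P(Y=2) = 6/29 + 1/29 = 7/29
H(Y) = -[(9/29)·log₂(9/29) + (13/29)·log₂(13/29) + (7/29)·log₂(7/29)]
  = 0.52388 + 0.51890 + 0.49498 = 1.53776 bits

H(X|Y) = H(X,Y) - H(Y) = 2.41905 - 1.53776 = 0.8813 bits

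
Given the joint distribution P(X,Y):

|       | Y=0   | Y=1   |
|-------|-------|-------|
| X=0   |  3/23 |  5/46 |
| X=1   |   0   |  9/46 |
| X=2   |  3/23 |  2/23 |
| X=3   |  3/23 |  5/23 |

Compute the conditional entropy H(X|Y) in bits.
1.7778 bits

H(X|Y) = H(X,Y) - H(Y)

H(X,Y) = -Σ_{x,y} P(x,y) log₂ P(x,y). Per-cell terms -P(x,y)·log₂P(x,y):
  X=0: 0.38330, 0.34800
  X=1: 0.00000, 0.46049
  X=2: 0.38330, 0.30640
  X=3: 0.38330, 0.47862
  (cells with P = 0 contribute 0)
Sum of the 8 terms: H(X,Y) = 2.7434 bits

Marginal of Y (column sums):
  P(Y=0) = 3/23 + 0 + 3/23 + 3/23 = 9/23
  P(Y=1) = 5/46 + 9/46 + 2/23 + 5/23 = 14/23
H(Y) = -[(9/23)·log₂(9/23) + (14/23)·log₂(14/23)]
  = 0.52968 + 0.43595 = 0.9656 bits

H(X|Y) = H(X,Y) - H(Y) = 2.7434 - 0.9656 = 1.7778 bits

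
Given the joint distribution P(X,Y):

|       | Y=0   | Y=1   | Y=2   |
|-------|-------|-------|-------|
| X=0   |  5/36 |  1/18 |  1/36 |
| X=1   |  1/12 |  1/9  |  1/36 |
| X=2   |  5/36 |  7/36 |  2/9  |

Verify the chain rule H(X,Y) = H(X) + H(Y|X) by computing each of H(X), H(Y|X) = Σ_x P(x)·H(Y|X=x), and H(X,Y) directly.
H(X) = 1.4355 bits, H(Y|X) = 1.4670 bits, H(X,Y) = 2.9025 bits

Marginal of X (row sums):
  P(X=0) = 5/36 + 1/18 + 1/36 = 2/9
  P(X=1) = 1/12 + 1/9 + 1/36 = 2/9
  P(X=2) = 5/36 + 7/36 + 2/9 = 5/9
H(X) = -[(2/9)·log₂(2/9) + (2/9)·log₂(2/9) + (5/9)·log₂(5/9)]
  = 0.482206 + 0.482206 + 0.471109 = 1.4355 bits

H(Y|X) = Σ_x P(x)·H(Y|X=x):
  X=0: P(X=0) = 2/9, P(Y|X=0) = (5/8, 1/4, 1/8) → H(Y|X=0) = 1.298795
  X=1: P(X=1) = 2/9, P(Y|X=1) = (3/8, 1/2, 1/8) → H(Y|X=1) = 1.405639
  X=2: P(X=2) = 5/9, P(Y|X=2) = (1/4, 7/20, 2/5) → H(Y|X=2) = 1.558872
H(Y|X) = (2/9)·1.298795 + (2/9)·1.405639 + (5/9)·1.558872 = 1.4670 bits

H(X,Y) = -Σ_{x,y} P(x,y) log₂ P(x,y). Per-cell terms -P(x,y)·log₂P(x,y):
  X=0: 0.395555, 0.231663, 0.143609
  X=1: 0.298747, 0.352214, 0.143609
  X=2: 0.395555, 0.459389, 0.482206
Sum of the 9 terms: H(X,Y) = 2.9025 bits

Chain rule check:
  H(X) + H(Y|X) = 1.4355 + 1.4670 = 2.9025 bits
  H(X,Y) = 2.9025 bits
✓ Chain rule verified.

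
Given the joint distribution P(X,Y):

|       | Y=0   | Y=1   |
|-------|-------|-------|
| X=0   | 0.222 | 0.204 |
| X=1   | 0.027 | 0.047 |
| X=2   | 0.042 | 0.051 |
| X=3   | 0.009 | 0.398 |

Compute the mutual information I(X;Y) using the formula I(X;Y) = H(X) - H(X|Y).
0.2311 bits

I(X;Y) = H(X) - H(X|Y)

Marginal of X (row sums):
  P(X=0) = 0.222 + 0.204 = 0.426
  P(X=1) = 0.027 + 0.047 = 0.074
  P(X=2) = 0.042 + 0.051 = 0.093
  P(X=3) = 0.009 + 0.398 = 0.407
H(X) = -[0.426·log₂(0.426) + 0.074·log₂(0.074) + 0.093·log₂(0.093) + 0.407·log₂(0.407)]
  = 0.52444 + 0.27797 + 0.31868 + 0.52784 = 1.6489 bits

Marginal of Y (column sums):
  P(Y=0) = 0.222 + 0.027 + 0.042 + 0.009 = 0.300
  P(Y=1) = 0.204 + 0.047 + 0.051 + 0.398 = 0.700
H(X|Y) = Σ_y P(y)·H(X|Y=y):
  Y=0: P(Y=0) = 0.300, P(X|Y=0) = (37/50, 9/100, 7/50, 3/100) → H(X|Y=0) = 1.18299
  Y=1: P(Y=1) = 0.700, P(X|Y=1) = (51/175, 47/700, 51/700, 199/350) → H(X|Y=1) = 1.51848
H(X|Y) = 0.300·1.18299 + 0.700·1.51848 = 1.4178 bits

I(X;Y) = H(X) - H(X|Y) = 1.6489 - 1.4178 = 0.2311 bits

Cross-check via I(X;Y) = H(X) + H(Y) - H(X,Y): computing H(Y) from the column sums and H(X,Y) from the 8 cells in the same way gives H(Y) = 0.8813 bits and H(X,Y) = 2.2991 bits, so
I(X;Y) = 1.6489 + 0.8813 - 2.2991 = 0.2311 bits ✓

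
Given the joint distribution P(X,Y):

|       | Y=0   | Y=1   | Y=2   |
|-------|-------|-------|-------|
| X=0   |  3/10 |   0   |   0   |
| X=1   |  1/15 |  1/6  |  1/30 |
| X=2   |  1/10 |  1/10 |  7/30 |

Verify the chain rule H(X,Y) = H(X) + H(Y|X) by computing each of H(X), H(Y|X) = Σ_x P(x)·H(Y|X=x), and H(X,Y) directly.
H(X) = 1.5524 bits, H(Y|X) = 0.9778 bits, H(X,Y) = 2.5302 bits

Marginal of X (row sums):
  P(X=0) = 3/10 + 0 + 0 = 3/10
  P(X=1) = 1/15 + 1/6 + 1/30 = 4/15
  P(X=2) = 1/10 + 1/10 + 7/30 = 13/30
H(X) = -[(3/10)·log₂(3/10) + (4/15)·log₂(4/15) + (13/30)·log₂(13/30)]
  = 0.52109 + 0.50850 + 0.52280 = 1.5524 bits

H(Y|X) = Σ_x P(x)·H(Y|X=x):
  X=0: P(X=0) = 3/10, P(Y|X=0) = (1, 0, 0) → H(Y|X=0) = 0.00000
  X=1: P(X=1) = 4/15, P(Y|X=1) = (1/4, 5/8, 1/8) → H(Y|X=1) = 1.29879
  X=2: P(X=2) = 13/30, P(Y|X=2) = (3/13, 3/13, 7/13) → H(Y|X=2) = 1.45727
H(Y|X) = (3/10)·0.00000 + (4/15)·1.29879 + (13/30)·1.45727 = 0.9778 bits

H(X,Y) = -Σ_{x,y} P(x,y) log₂ P(x,y). Per-cell terms -P(x,y)·log₂P(x,y):
  X=0: 0.52109, 0.00000, 0.00000
  X=1: 0.26046, 0.43083, 0.16356
  X=2: 0.33219, 0.33219, 0.48989
  (cells with P = 0 contribute 0)
Sum of the 9 terms: H(X,Y) = 2.5302 bits

Chain rule check:
  H(X) + H(Y|X) = 1.5524 + 0.9778 = 2.5302 bits
  H(X,Y) = 2.5302 bits
✓ Chain rule verified.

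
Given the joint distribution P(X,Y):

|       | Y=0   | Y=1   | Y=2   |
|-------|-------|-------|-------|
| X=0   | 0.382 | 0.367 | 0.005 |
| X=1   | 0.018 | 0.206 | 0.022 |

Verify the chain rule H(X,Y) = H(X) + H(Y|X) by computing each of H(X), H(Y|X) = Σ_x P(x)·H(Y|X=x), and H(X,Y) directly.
H(X) = 0.8049 bits, H(Y|X) = 0.9894 bits, H(X,Y) = 1.7943 bits

Marginal of X (row sums):
  P(X=0) = 0.382 + 0.367 + 0.005 = 0.754
  P(X=1) = 0.018 + 0.206 + 0.022 = 0.246
H(X) = -[0.754·log₂(0.754) + 0.246·log₂(0.246)]
  = 0.30715 + 0.49772 = 0.8049 bits

H(Y|X) = Σ_x P(x)·H(Y|X=x):
  X=0: P(X=0) = 0.754, P(Y|X=0) = (191/377, 367/754, 5/754) → H(Y|X=0) = 1.05060
  X=1: P(X=1) = 0.246, P(Y|X=1) = (3/41, 103/123, 11/123) → H(Y|X=1) = 0.80192
H(Y|X) = 0.754·1.05060 + 0.246·0.80192 = 0.9894 bits

H(X,Y) = -Σ_{x,y} P(x,y) log₂ P(x,y). Per-cell terms -P(x,y)·log₂P(x,y):
  X=0: 0.53035, 0.53074, 0.03822
  X=1: 0.10433, 0.46953, 0.12114
Sum of the 6 terms: H(X,Y) = 1.7943 bits

Chain rule check:
  H(X) + H(Y|X) = 0.8049 + 0.9894 = 1.7943 bits
  H(X,Y) = 1.7943 bits
✓ Chain rule verified.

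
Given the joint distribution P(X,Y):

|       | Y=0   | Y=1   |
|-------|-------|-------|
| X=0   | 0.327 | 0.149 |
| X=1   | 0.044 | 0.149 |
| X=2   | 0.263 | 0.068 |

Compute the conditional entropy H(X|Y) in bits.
1.3670 bits

H(X|Y) = H(X,Y) - H(Y)

H(X,Y) = -Σ_{x,y} P(x,y) log₂ P(x,y). Per-cell terms -P(x,y)·log₂P(x,y):
  X=0: 0.5273324, 0.4092457
  X=1: 0.1982795, 0.4092457
  X=2: 0.5067656, 0.2637259
Sum of the 6 terms: H(X,Y) = 2.314595 bits

Marginal of Y (column sums):
  P(Y=0) = 0.327 + 0.044 + 0.263 = 0.634
  P(Y=1) = 0.149 + 0.149 + 0.068 = 0.366
H(Y) = -[0.634·log₂(0.634) + 0.366·log₂(0.366)]
  = 0.4168203 + 0.5307309 = 0.947551 bits

H(X|Y) = H(X,Y) - H(Y) = 2.314595 - 0.947551 = 1.3670 bits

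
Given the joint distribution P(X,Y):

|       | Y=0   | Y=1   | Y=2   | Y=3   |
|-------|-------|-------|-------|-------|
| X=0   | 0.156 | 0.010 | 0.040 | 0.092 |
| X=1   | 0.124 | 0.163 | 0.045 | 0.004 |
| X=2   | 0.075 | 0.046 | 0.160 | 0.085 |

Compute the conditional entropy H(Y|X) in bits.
1.6502 bits

H(Y|X) = H(X,Y) - H(X)

H(X,Y) = -Σ_{x,y} P(x,y) log₂ P(x,y). Per-cell terms -P(x,y)·log₂P(x,y):
  X=0: 0.4181, 0.0664, 0.1858, 0.3167
  X=1: 0.3734, 0.4266, 0.2013, 0.0319
  X=2: 0.2803, 0.2043, 0.4230, 0.3023
Sum of the 12 terms: H(X,Y) = 3.2301 bits

Marginal of X (row sums):
  P(X=0) = 0.156 + 0.010 + 0.040 + 0.092 = 0.298
  P(X=1) = 0.124 + 0.163 + 0.045 + 0.004 = 0.336
  P(X=2) = 0.075 + 0.046 + 0.160 + 0.085 = 0.366
H(X) = -[0.298·log₂(0.298) + 0.336·log₂(0.336) + 0.366·log₂(0.366)]
  = 0.5205 + 0.5287 + 0.5307 = 1.5799 bits

H(Y|X) = H(X,Y) - H(X) = 3.2301 - 1.5799 = 1.6502 bits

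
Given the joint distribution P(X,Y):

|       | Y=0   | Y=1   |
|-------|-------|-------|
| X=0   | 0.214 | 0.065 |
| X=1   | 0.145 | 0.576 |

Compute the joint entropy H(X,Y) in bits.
1.5947 bits

H(X,Y) = -Σ_{x,y} P(x,y) log₂ P(x,y). Per-cell terms -P(x,y)·log₂P(x,y):
  X=0: 0.4760, 0.2563
  X=1: 0.4040, 0.4584
Sum of the 4 terms: H(X,Y) = 1.5947 bits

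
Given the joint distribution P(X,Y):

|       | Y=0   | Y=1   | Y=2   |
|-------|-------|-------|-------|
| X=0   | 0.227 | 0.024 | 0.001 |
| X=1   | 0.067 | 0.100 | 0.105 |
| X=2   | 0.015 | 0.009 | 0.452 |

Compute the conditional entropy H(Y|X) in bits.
0.7077 bits

H(Y|X) = H(X,Y) - H(X)

H(X,Y) = -Σ_{x,y} P(x,y) log₂ P(x,y). Per-cell terms -P(x,y)·log₂P(x,y):
  X=0: 0.4856, 0.1291, 0.0100
  X=1: 0.2613, 0.3322, 0.3414
  X=2: 0.0909, 0.0612, 0.5178
Sum of the 9 terms: H(X,Y) = 2.2295 bits

Marginal of X (row sums):
  P(X=0) = 0.227 + 0.024 + 0.001 = 0.252
  P(X=1) = 0.067 + 0.100 + 0.105 = 0.272
  P(X=2) = 0.015 + 0.009 + 0.452 = 0.476
H(X) = -[0.252·log₂(0.252) + 0.272·log₂(0.272) + 0.476·log₂(0.476)]
  = 0.5011 + 0.5109 + 0.5098 = 1.5218 bits

H(Y|X) = H(X,Y) - H(X) = 2.2295 - 1.5218 = 0.7077 bits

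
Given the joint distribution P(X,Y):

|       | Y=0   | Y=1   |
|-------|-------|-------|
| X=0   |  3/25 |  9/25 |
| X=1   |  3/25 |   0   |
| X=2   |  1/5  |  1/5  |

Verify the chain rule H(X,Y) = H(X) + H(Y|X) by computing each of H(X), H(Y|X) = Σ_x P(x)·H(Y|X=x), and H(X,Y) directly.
H(X) = 1.4041 bits, H(Y|X) = 0.7894 bits, H(X,Y) = 2.1935 bits

Marginal of X (row sums):
  P(X=0) = 3/25 + 9/25 = 12/25
  P(X=1) = 3/25 + 0 = 3/25
  P(X=2) = 1/5 + 1/5 = 2/5
H(X) = -[(12/25)·log₂(12/25) + (3/25)·log₂(3/25) + (2/5)·log₂(2/5)]
  = 0.50827 + 0.36707 + 0.52877 = 1.4041 bits

H(Y|X) = Σ_x P(x)·H(Y|X=x):
  X=0: P(X=0) = 12/25, P(Y|X=0) = (1/4, 3/4) → H(Y|X=0) = 0.81128
  X=1: P(X=1) = 3/25, P(Y|X=1) = (1, 0) → H(Y|X=1) = 0.00000
  X=2: P(X=2) = 2/5, P(Y|X=2) = (1/2, 1/2) → H(Y|X=2) = 1.00000
H(Y|X) = (12/25)·0.81128 + (3/25)·0.00000 + (2/5)·1.00000 = 0.7894 bits

H(X,Y) = -Σ_{x,y} P(x,y) log₂ P(x,y). Per-cell terms -P(x,y)·log₂P(x,y):
  X=0: 0.36707, 0.53062
  X=1: 0.36707, 0.00000
  X=2: 0.46439, 0.46439
  (cells with P = 0 contribute 0)
Sum of the 6 terms: H(X,Y) = 2.1935 bits

Chain rule check:
  H(X) + H(Y|X) = 1.4041 + 0.7894 = 2.1935 bits
  H(X,Y) = 2.1935 bits
✓ Chain rule verified.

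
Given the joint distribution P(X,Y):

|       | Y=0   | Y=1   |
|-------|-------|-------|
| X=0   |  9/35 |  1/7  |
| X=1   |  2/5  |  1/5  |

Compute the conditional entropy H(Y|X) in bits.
0.9271 bits

H(Y|X) = H(X,Y) - H(X)

H(X,Y) = -Σ_{x,y} P(x,y) log₂ P(x,y). Per-cell terms -P(x,y)·log₂P(x,y):
  X=0: 0.50383, 0.40105
  X=1: 0.52877, 0.46439
Sum of the 4 terms: H(X,Y) = 1.89804 bits

Marginal of X (row sums):
  P(X=0) = 9/35 + 1/7 = 2/5
  P(X=1) = 2/5 + 1/5 = 3/5
H(X) = -[(2/5)·log₂(2/5) + (3/5)·log₂(3/5)]
  = 0.52877 + 0.44218 = 0.97095 bits

H(Y|X) = H(X,Y) - H(X) = 1.89804 - 0.97095 = 0.9271 bits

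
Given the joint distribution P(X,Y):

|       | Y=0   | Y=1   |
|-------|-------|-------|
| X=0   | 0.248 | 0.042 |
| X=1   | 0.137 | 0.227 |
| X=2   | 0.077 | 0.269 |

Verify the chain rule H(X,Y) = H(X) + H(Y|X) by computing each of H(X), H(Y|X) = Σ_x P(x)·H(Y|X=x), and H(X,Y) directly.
H(X) = 1.5784 bits, H(Y|X) = 0.7855 bits, H(X,Y) = 2.3638 bits

Marginal of X (row sums):
  P(X=0) = 0.248 + 0.042 = 0.290
  P(X=1) = 0.137 + 0.227 = 0.364
  P(X=2) = 0.077 + 0.269 = 0.346
H(X) = -[0.290·log₂(0.290) + 0.364·log₂(0.364) + 0.346·log₂(0.346)]
  = 0.517904 + 0.530708 + 0.529780 = 1.5784 bits

H(Y|X) = Σ_x P(x)·H(Y|X=x):
  X=0: P(X=0) = 0.290, P(Y|X=0) = (124/145, 21/145) → H(Y|X=0) = 0.596744
  X=1: P(X=1) = 0.364, P(Y|X=1) = (137/364, 227/364) → H(Y|X=1) = 0.955441
  X=2: P(X=2) = 0.346, P(Y|X=2) = (77/346, 269/346) → H(Y|X=2) = 0.764784
H(Y|X) = 0.290·0.596744 + 0.364·0.955441 + 0.346·0.764784 = 0.7855 bits

H(X,Y) = -Σ_{x,y} P(x,y) log₂ P(x,y). Per-cell terms -P(x,y)·log₂P(x,y):
  X=0: 0.498874, 0.192086
  X=1: 0.392882, 0.485607
  X=2: 0.284823, 0.509573
Sum of the 6 terms: H(X,Y) = 2.3638 bits

Chain rule check:
  H(X) + H(Y|X) = 1.5784 + 0.7855 = 2.3639 bits
  H(X,Y) = 2.3638 bits
✓ Chain rule verified (Δ = 0.0001 is 4-dp rounding noise: each of the three values was rounded independently).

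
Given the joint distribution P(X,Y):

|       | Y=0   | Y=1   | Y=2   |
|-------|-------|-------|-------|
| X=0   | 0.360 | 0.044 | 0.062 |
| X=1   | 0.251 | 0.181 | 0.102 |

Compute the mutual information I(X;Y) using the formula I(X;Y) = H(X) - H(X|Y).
0.0825 bits

I(X;Y) = H(X) - H(X|Y)

Marginal of X (row sums):
  P(X=0) = 0.360 + 0.044 + 0.062 = 0.466
  P(X=1) = 0.251 + 0.181 + 0.102 = 0.534
H(X) = -[0.466·log₂(0.466) + 0.534·log₂(0.534)]
  = 0.51334 + 0.48332 = 0.9967 bits

Marginal of Y (column sums):
  P(Y=0) = 0.360 + 0.251 = 0.611
  P(Y=1) = 0.044 + 0.181 = 0.225
  P(Y=2) = 0.062 + 0.102 = 0.164
H(X|Y) = Σ_y P(y)·H(X|Y=y):
  Y=0: P(Y=0) = 0.611, P(X|Y=0) = (360/611, 251/611) → H(X|Y=0) = 0.97692
  Y=1: P(Y=1) = 0.225, P(X|Y=1) = (44/225, 181/225) → H(X|Y=1) = 0.71295
  Y=2: P(Y=2) = 0.164, P(X|Y=2) = (31/82, 51/82) → H(X|Y=2) = 0.95665
H(X|Y) = 0.611·0.97692 + 0.225·0.71295 + 0.164·0.95665 = 0.9142 bits

I(X;Y) = H(X) - H(X|Y) = 0.9967 - 0.9142 = 0.0825 bits

Cross-check via I(X;Y) = H(X) + H(Y) - H(X,Y): computing H(Y) from the column sums and H(X,Y) from the 6 cells in the same way gives H(Y) = 1.3462 bits and H(X,Y) = 2.2604 bits, so
I(X;Y) = 0.9967 + 1.3462 - 2.2604 = 0.0825 bits ✓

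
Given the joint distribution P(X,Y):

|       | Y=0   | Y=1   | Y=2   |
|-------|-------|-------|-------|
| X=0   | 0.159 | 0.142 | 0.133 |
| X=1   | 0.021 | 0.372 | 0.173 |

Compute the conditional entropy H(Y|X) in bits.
1.3070 bits

H(Y|X) = H(X,Y) - H(X)

H(X,Y) = -Σ_{x,y} P(x,y) log₂ P(x,y). Per-cell terms -P(x,y)·log₂P(x,y):
  X=0: 0.4218, 0.3999, 0.3871
  X=1: 0.1170, 0.5307, 0.4379
Sum of the 6 terms: H(X,Y) = 2.2944 bits

Marginal of X (row sums):
  P(X=0) = 0.159 + 0.142 + 0.133 = 0.434
  P(X=1) = 0.021 + 0.372 + 0.173 = 0.566
H(X) = -[0.434·log₂(0.434) + 0.566·log₂(0.566)]
  = 0.5226 + 0.4648 = 0.9874 bits

H(Y|X) = H(X,Y) - H(X) = 2.2944 - 0.9874 = 1.3070 bits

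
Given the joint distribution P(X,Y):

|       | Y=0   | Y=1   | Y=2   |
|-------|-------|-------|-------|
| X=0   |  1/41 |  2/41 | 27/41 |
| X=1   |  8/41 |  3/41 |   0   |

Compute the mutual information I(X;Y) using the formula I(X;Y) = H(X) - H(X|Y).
0.6101 bits

I(X;Y) = H(X) - H(X|Y)

Marginal of X (row sums):
  P(X=0) = 1/41 + 2/41 + 27/41 = 30/41
  P(X=1) = 8/41 + 3/41 + 0 = 11/41
H(X) = -[(30/41)·log₂(30/41) + (11/41)·log₂(11/41)]
  = 0.32975 + 0.50925 = 0.8390 bits

Marginal of Y (column sums):
  P(Y=0) = 1/41 + 8/41 = 9/41
  P(Y=1) = 2/41 + 3/41 = 5/41
  P(Y=2) = 27/41 + 0 = 27/41
H(X|Y) = Σ_y P(y)·H(X|Y=y):
  Y=0: P(Y=0) = 9/41, P(X|Y=0) = (1/9, 8/9) → H(X|Y=0) = 0.50326
  Y=1: P(Y=1) = 5/41, P(X|Y=1) = (2/5, 3/5) → H(X|Y=1) = 0.97095
  Y=2: P(Y=2) = 27/41, P(X|Y=2) = (1, 0) → H(X|Y=2) = 0.00000
H(X|Y) = (9/41)·0.50326 + (5/41)·0.97095 + (27/41)·0.00000 = 0.2289 bits

I(X;Y) = H(X) - H(X|Y) = 0.8390 - 0.2289 = 0.6101 bits

Cross-check via I(X;Y) = H(X) + H(Y) - H(X,Y): computing H(Y) from the column sums and H(X,Y) from the 6 cells in the same way gives H(Y) = 1.2473 bits and H(X,Y) = 1.4762 bits, so
I(X;Y) = 0.8390 + 1.2473 - 1.4762 = 0.6101 bits ✓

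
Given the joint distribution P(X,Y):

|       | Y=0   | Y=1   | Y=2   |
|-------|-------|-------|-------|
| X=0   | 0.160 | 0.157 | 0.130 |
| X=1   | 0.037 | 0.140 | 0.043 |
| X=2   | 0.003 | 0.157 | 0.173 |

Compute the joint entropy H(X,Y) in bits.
2.8757 bits

H(X,Y) = -Σ_{x,y} P(x,y) log₂ P(x,y). Per-cell terms -P(x,y)·log₂P(x,y):
  X=0: 0.4230, 0.4194, 0.3826
  X=1: 0.1760, 0.3971, 0.1952
  X=2: 0.0251, 0.4194, 0.4379
Sum of the 9 terms: H(X,Y) = 2.8757 bits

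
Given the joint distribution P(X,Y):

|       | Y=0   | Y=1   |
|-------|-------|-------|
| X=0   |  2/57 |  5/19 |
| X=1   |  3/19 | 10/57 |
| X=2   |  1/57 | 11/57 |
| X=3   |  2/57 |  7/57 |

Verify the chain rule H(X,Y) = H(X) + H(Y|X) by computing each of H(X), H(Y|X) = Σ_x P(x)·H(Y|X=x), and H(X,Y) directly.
H(X) = 1.9426 bits, H(Y|X) = 0.6963 bits, H(X,Y) = 2.6389 bits

Marginal of X (row sums):
  P(X=0) = 2/57 + 5/19 = 17/57
  P(X=1) = 3/19 + 10/57 = 1/3
  P(X=2) = 1/57 + 11/57 = 4/19
  P(X=3) = 2/57 + 7/57 = 3/19
H(X) = -[(17/57)·log₂(17/57) + (1/3)·log₂(1/3) + (4/19)·log₂(4/19) + (3/19)·log₂(3/19)]
  = 0.5206 + 0.5283 + 0.4732 + 0.4205 = 1.9426 bits

H(Y|X) = Σ_x P(x)·H(Y|X=x):
  X=0: P(X=0) = 17/57, P(Y|X=0) = (2/17, 15/17) → H(Y|X=0) = 0.5226
  X=1: P(X=1) = 1/3, P(Y|X=1) = (9/19, 10/19) → H(Y|X=1) = 0.9980
  X=2: P(X=2) = 4/19, P(Y|X=2) = (1/12, 11/12) → H(Y|X=2) = 0.4138
  X=3: P(X=3) = 3/19, P(Y|X=3) = (2/9, 7/9) → H(Y|X=3) = 0.7642
H(Y|X) = (17/57)·0.5226 + (1/3)·0.9980 + (4/19)·0.4138 + (3/19)·0.7642 = 0.6963 bits

H(X,Y) = -Σ_{x,y} P(x,y) log₂ P(x,y). Per-cell terms -P(x,y)·log₂P(x,y):
  X=0: 0.1696, 0.5068
  X=1: 0.4205, 0.4405
  X=2: 0.1023, 0.4580
  X=3: 0.1696, 0.3716
Sum of the 8 terms: H(X,Y) = 2.6389 bits

Chain rule check:
  H(X) + H(Y|X) = 1.9426 + 0.6963 = 2.6389 bits
  H(X,Y) = 2.6389 bits
✓ Chain rule verified.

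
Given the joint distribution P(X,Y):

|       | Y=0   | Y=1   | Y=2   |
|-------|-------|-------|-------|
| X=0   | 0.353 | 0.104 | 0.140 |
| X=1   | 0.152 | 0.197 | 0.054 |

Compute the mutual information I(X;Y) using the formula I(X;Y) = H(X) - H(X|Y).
0.0816 bits

I(X;Y) = H(X) - H(X|Y)

Marginal of X (row sums):
  P(X=0) = 0.353 + 0.104 + 0.140 = 0.597
  P(X=1) = 0.152 + 0.197 + 0.054 = 0.403
H(X) = -[0.597·log₂(0.597) + 0.403·log₂(0.403)]
  = 0.4443 + 0.5284 = 0.9727 bits

Marginal of Y (column sums):
  P(Y=0) = 0.353 + 0.152 = 0.505
  P(Y=1) = 0.104 + 0.197 = 0.301
  P(Y=2) = 0.140 + 0.054 = 0.194
H(X|Y) = Σ_y P(y)·H(X|Y=y):
  Y=0: P(Y=0) = 0.505, P(X|Y=0) = (353/505, 152/505) → H(X|Y=0) = 0.8825
  Y=1: P(Y=1) = 0.301, P(X|Y=1) = (104/301, 197/301) → H(X|Y=1) = 0.9300
  Y=2: P(Y=2) = 0.194, P(X|Y=2) = (70/97, 27/97) → H(X|Y=2) = 0.8532
H(X|Y) = 0.505·0.8825 + 0.301·0.9300 + 0.194·0.8532 = 0.8911 bits

I(X;Y) = H(X) - H(X|Y) = 0.9727 - 0.8911 = 0.0816 bits

Cross-check via I(X;Y) = H(X) + H(Y) - H(X,Y): computing H(Y) from the column sums and H(X,Y) from the 6 cells in the same way gives H(Y) = 1.4781 bits and H(X,Y) = 2.3692 bits, so
I(X;Y) = 0.9727 + 1.4781 - 2.3692 = 0.0816 bits ✓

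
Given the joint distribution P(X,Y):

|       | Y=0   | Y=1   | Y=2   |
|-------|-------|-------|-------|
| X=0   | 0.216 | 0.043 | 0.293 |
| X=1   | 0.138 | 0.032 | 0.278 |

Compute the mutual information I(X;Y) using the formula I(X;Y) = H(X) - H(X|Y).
0.0061 bits

I(X;Y) = H(X) - H(X|Y)

Marginal of X (row sums):
  P(X=0) = 0.216 + 0.043 + 0.293 = 0.552
  P(X=1) = 0.138 + 0.032 + 0.278 = 0.448
H(X) = -[0.552·log₂(0.552) + 0.448·log₂(0.448)]
  = 0.473207 + 0.518976 = 0.99218 bits

Marginal of Y (column sums):
  P(Y=0) = 0.216 + 0.138 = 0.354
  P(Y=1) = 0.043 + 0.032 = 0.075
  P(Y=2) = 0.293 + 0.278 = 0.571
H(X|Y) = Σ_y P(y)·H(X|Y=y):
  Y=0: P(Y=0) = 0.354, P(X|Y=0) = (36/59, 23/59) → H(X|Y=0) = 0.964690
  Y=1: P(Y=1) = 0.075, P(X|Y=1) = (43/75, 32/75) → H(X|Y=1) = 0.984427
  Y=2: P(Y=2) = 0.571, P(X|Y=2) = (293/571, 278/571) → H(X|Y=2) = 0.999502
H(X|Y) = 0.354·0.964690 + 0.075·0.984427 + 0.571·0.999502 = 0.98605 bits

I(X;Y) = H(X) - H(X|Y) = 0.99218 - 0.98605 = 0.0061 bits

Cross-check via I(X;Y) = H(X) + H(Y) - H(X,Y): computing H(Y) from the column sums and H(X,Y) from the 6 cells in the same way gives H(Y) = 1.27225 bits and H(X,Y) = 2.25829 bits, so
I(X;Y) = 0.99218 + 1.27225 - 2.25829 = 0.0061 bits ✓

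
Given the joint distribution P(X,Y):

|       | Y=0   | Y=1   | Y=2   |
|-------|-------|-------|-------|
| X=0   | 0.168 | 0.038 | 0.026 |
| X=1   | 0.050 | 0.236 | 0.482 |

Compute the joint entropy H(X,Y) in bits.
1.9637 bits

H(X,Y) = -Σ_{x,y} P(x,y) log₂ P(x,y). Per-cell terms -P(x,y)·log₂P(x,y):
  X=0: 0.4323, 0.1793, 0.1369
  X=1: 0.2161, 0.4916, 0.5075
Sum of the 6 terms: H(X,Y) = 1.9637 bits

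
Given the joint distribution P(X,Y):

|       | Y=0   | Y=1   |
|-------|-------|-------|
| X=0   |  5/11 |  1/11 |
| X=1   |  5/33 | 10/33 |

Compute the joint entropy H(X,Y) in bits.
1.7660 bits

H(X,Y) = -Σ_{x,y} P(x,y) log₂ P(x,y). Per-cell terms -P(x,y)·log₂P(x,y):
  X=0: 0.5170, 0.3145
  X=1: 0.4125, 0.5220
Sum of the 4 terms: H(X,Y) = 1.7660 bits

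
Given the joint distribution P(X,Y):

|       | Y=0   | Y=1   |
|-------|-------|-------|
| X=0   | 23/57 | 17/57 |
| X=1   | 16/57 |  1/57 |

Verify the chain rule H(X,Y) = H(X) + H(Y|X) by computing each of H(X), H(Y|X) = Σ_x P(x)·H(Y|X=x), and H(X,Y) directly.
H(X) = 0.8791 bits, H(Y|X) = 0.7866 bits, H(X,Y) = 1.6657 bits

Marginal of X (row sums):
  P(X=0) = 23/57 + 17/57 = 40/57
  P(X=1) = 16/57 + 1/57 = 17/57
H(X) = -[(40/57)·log₂(40/57) + (17/57)·log₂(17/57)]
  = 0.35857 + 0.52057 = 0.8791 bits

H(Y|X) = Σ_x P(x)·H(Y|X=x):
  X=0: P(X=0) = 40/57, P(Y|X=0) = (23/40, 17/40) → H(Y|X=0) = 0.98371
  X=1: P(X=1) = 17/57, P(Y|X=1) = (16/17, 1/17) → H(Y|X=1) = 0.32276
H(Y|X) = (40/57)·0.98371 + (17/57)·0.32276 = 0.7866 bits

H(X,Y) = -Σ_{x,y} P(x,y) log₂ P(x,y). Per-cell terms -P(x,y)·log₂P(x,y):
  X=0: 0.52833, 0.52057
  X=1: 0.51450, 0.10233
Sum of the 4 terms: H(X,Y) = 1.6657 bits

Chain rule check:
  H(X) + H(Y|X) = 0.8791 + 0.7866 = 1.6657 bits
  H(X,Y) = 1.6657 bits
✓ Chain rule verified.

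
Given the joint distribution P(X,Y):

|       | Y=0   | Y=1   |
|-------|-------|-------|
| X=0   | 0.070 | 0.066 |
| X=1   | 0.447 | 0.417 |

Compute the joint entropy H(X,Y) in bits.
1.5728 bits

H(X,Y) = -Σ_{x,y} P(x,y) log₂ P(x,y). Per-cell terms -P(x,y)·log₂P(x,y):
  X=0: 0.26856, 0.25881
  X=1: 0.51926, 0.52620
Sum of the 4 terms: H(X,Y) = 1.5728 bits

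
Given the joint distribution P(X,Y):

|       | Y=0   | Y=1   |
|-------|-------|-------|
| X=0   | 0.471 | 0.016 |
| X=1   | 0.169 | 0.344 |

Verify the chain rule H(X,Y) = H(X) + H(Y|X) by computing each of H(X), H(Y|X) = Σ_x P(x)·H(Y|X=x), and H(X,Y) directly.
H(X) = 0.9995 bits, H(Y|X) = 0.5706 bits, H(X,Y) = 1.5701 bits

Marginal of X (row sums):
  P(X=0) = 0.471 + 0.016 = 0.487
  P(X=1) = 0.169 + 0.344 = 0.513
H(X) = -[0.487·log₂(0.487) + 0.513·log₂(0.513)]
  = 0.50551 + 0.49400 = 0.9995 bits

H(Y|X) = Σ_x P(x)·H(Y|X=x):
  X=0: P(X=0) = 0.487, P(Y|X=0) = (471/487, 16/487) → H(Y|X=0) = 0.20851
  X=1: P(X=1) = 0.513, P(Y|X=1) = (169/513, 344/513) → H(Y|X=1) = 0.91435
H(Y|X) = 0.487·0.20851 + 0.513·0.91435 = 0.5706 bits

H(X,Y) = -Σ_{x,y} P(x,y) log₂ P(x,y). Per-cell terms -P(x,y)·log₂P(x,y):
  X=0: 0.51160, 0.09545
  X=1: 0.43347, 0.52959
Sum of the 4 terms: H(X,Y) = 1.5701 bits

Chain rule check:
  H(X) + H(Y|X) = 0.9995 + 0.5706 = 1.5701 bits
  H(X,Y) = 1.5701 bits
✓ Chain rule verified.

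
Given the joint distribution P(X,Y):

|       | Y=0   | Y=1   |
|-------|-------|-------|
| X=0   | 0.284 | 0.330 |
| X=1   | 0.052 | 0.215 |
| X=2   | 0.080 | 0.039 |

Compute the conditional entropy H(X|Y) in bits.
1.2367 bits

H(X|Y) = H(X,Y) - H(Y)

H(X,Y) = -Σ_{x,y} P(x,y) log₂ P(x,y). Per-cell terms -P(x,y)·log₂P(x,y):
  X=0: 0.51575, 0.52782
  X=1: 0.22180, 0.47678
  X=2: 0.29151, 0.18253
Sum of the 6 terms: H(X,Y) = 2.2162 bits

Marginal of Y (column sums):
  P(Y=0) = 0.284 + 0.052 + 0.080 = 0.416
  P(Y=1) = 0.330 + 0.215 + 0.039 = 0.584
H(Y) = -[0.416·log₂(0.416) + 0.584·log₂(0.584)]
  = 0.52638 + 0.45316 = 0.9795 bits

H(X|Y) = H(X,Y) - H(Y) = 2.2162 - 0.9795 = 1.2367 bits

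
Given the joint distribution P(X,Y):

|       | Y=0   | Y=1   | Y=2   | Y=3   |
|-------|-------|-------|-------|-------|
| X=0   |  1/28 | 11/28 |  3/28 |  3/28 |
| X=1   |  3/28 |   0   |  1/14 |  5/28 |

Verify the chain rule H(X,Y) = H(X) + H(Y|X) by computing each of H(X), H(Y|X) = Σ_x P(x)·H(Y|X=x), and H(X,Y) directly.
H(X) = 0.9403 bits, H(Y|X) = 1.5125 bits, H(X,Y) = 2.4528 bits

Marginal of X (row sums):
  P(X=0) = 1/28 + 11/28 + 3/28 + 3/28 = 9/14
  P(X=1) = 3/28 + 0 + 1/14 + 5/28 = 5/14
H(X) = -[(9/14)·log₂(9/14) + (5/14)·log₂(5/14)]
  = 0.40978 + 0.53051 = 0.9403 bits

H(Y|X) = Σ_x P(x)·H(Y|X=x):
  X=0: P(X=0) = 9/14, P(Y|X=0) = (1/18, 11/18, 1/6, 1/6) → H(Y|X=0) = 1.52751
  X=1: P(X=1) = 5/14, P(Y|X=1) = (3/10, 0, 1/5, 1/2) → H(Y|X=1) = 1.48548
H(Y|X) = (9/14)·1.52751 + (5/14)·1.48548 = 1.5125 bits

H(X,Y) = -Σ_{x,y} P(x,y) log₂ P(x,y). Per-cell terms -P(x,y)·log₂P(x,y):
  X=0: 0.17169, 0.52954, 0.34526, 0.34526
  X=1: 0.34526, 0.00000, 0.27195, 0.44383
  (cells with P = 0 contribute 0)
Sum of the 8 terms: H(X,Y) = 2.4528 bits

Chain rule check:
  H(X) + H(Y|X) = 0.9403 + 1.5125 = 2.4528 bits
  H(X,Y) = 2.4528 bits
✓ Chain rule verified.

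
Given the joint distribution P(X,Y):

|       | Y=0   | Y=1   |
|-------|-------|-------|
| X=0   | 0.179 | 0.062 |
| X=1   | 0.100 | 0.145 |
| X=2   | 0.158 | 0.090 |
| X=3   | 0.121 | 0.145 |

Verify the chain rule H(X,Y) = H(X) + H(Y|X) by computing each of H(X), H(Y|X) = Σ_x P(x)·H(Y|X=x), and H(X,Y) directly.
H(X) = 1.9990 bits, H(Y|X) = 0.9361 bits, H(X,Y) = 2.9350 bits

Marginal of X (row sums):
  P(X=0) = 0.179 + 0.062 = 0.241
  P(X=1) = 0.100 + 0.145 = 0.245
  P(X=2) = 0.158 + 0.090 = 0.248
  P(X=3) = 0.121 + 0.145 = 0.266
H(X) = -[0.241·log₂(0.241) + 0.245·log₂(0.245) + 0.248·log₂(0.248) + 0.266·log₂(0.266)]
  = 0.494748 + 0.497141 + 0.498874 + 0.508193 = 1.9990 bits

H(Y|X) = Σ_x P(x)·H(Y|X=x):
  X=0: P(X=0) = 0.241, P(Y|X=0) = (179/241, 62/241) → H(Y|X=0) = 0.822586
  X=1: P(X=1) = 0.245, P(Y|X=1) = (20/49, 29/49) → H(Y|X=1) = 0.975526
  X=2: P(X=2) = 0.248, P(Y|X=2) = (79/124, 45/124) → H(Y|X=2) = 0.945067
  X=3: P(X=3) = 0.266, P(Y|X=3) = (121/266, 145/266) → H(Y|X=3) = 0.994120
H(Y|X) = 0.241·0.822586 + 0.245·0.975526 + 0.248·0.945067 + 0.266·0.994120 = 0.9361 bits

H(X,Y) = -Σ_{x,y} P(x,y) log₂ P(x,y). Per-cell terms -P(x,y)·log₂P(x,y):
  X=0: 0.444272, 0.248718
  X=1: 0.332193, 0.403952
  X=2: 0.420597, 0.312654
  X=3: 0.368677, 0.403952
Sum of the 8 terms: H(X,Y) = 2.9350 bits

Chain rule check:
  H(X) + H(Y|X) = 1.9990 + 0.9361 = 2.9351 bits
  H(X,Y) = 2.9350 bits
✓ Chain rule verified (Δ = 0.0001 is 4-dp rounding noise: each of the three values was rounded independently).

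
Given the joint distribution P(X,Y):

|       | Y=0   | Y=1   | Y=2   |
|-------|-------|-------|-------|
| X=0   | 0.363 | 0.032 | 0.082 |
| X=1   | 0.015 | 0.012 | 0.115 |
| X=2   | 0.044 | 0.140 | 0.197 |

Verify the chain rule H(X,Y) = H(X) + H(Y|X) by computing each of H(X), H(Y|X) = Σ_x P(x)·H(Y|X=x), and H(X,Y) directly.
H(X) = 1.4397 bits, H(Y|X) = 1.1292 bits, H(X,Y) = 2.5689 bits

Marginal of X (row sums):
  P(X=0) = 0.363 + 0.032 + 0.082 = 0.477
  P(X=1) = 0.015 + 0.012 + 0.115 = 0.142
  P(X=2) = 0.044 + 0.140 + 0.197 = 0.381
H(X) = -[0.477·log₂(0.477) + 0.142·log₂(0.142) + 0.381·log₂(0.381)]
  = 0.50941 + 0.39988 + 0.53040 = 1.4397 bits

H(Y|X) = Σ_x P(x)·H(Y|X=x):
  X=0: P(X=0) = 0.477, P(Y|X=0) = (121/159, 32/477, 82/477) → H(Y|X=0) = 0.99804
  X=1: P(X=1) = 0.142, P(Y|X=1) = (15/142, 6/71, 115/142) → H(Y|X=1) = 0.89021
  X=2: P(X=2) = 0.381, P(Y|X=2) = (44/381, 140/381, 197/381) → H(Y|X=2) = 1.38242
H(Y|X) = 0.477·0.99804 + 0.142·0.89021 + 0.381·1.38242 = 1.1292 bits

H(X,Y) = -Σ_{x,y} P(x,y) log₂ P(x,y). Per-cell terms -P(x,y)·log₂P(x,y):
  X=0: 0.53069, 0.15891, 0.29588
  X=1: 0.09088, 0.07657, 0.35883
  X=2: 0.19828, 0.39711, 0.46172
Sum of the 9 terms: H(X,Y) = 2.5689 bits

Chain rule check:
  H(X) + H(Y|X) = 1.4397 + 1.1292 = 2.5689 bits
  H(X,Y) = 2.5689 bits
✓ Chain rule verified.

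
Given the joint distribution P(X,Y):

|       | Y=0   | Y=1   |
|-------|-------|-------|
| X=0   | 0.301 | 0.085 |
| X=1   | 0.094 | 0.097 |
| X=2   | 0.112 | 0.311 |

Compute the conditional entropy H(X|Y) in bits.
1.3487 bits

H(X|Y) = H(X,Y) - H(Y)

H(X,Y) = -Σ_{x,y} P(x,y) log₂ P(x,y). Per-cell terms -P(x,y)·log₂P(x,y):
  X=0: 0.52138, 0.30229
  X=1: 0.32065, 0.32649
  X=2: 0.35374, 0.52404
Sum of the 6 terms: H(X,Y) = 2.3486 bits

Marginal of Y (column sums):
  P(Y=0) = 0.301 + 0.094 + 0.112 = 0.507
  P(Y=1) = 0.085 + 0.097 + 0.311 = 0.493
H(Y) = -[0.507·log₂(0.507) + 0.493·log₂(0.493)]
  = 0.49683 + 0.50303 = 0.9999 bits

H(X|Y) = H(X,Y) - H(Y) = 2.3486 - 0.9999 = 1.3487 bits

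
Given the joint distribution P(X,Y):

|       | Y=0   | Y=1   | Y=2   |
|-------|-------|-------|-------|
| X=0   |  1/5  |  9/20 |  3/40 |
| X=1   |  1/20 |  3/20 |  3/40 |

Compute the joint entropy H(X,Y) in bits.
2.1700 bits

H(X,Y) = -Σ_{x,y} P(x,y) log₂ P(x,y). Per-cell terms -P(x,y)·log₂P(x,y):
  X=0: 0.4644, 0.5184, 0.2803
  X=1: 0.2161, 0.4105, 0.2803
Sum of the 6 terms: H(X,Y) = 2.1700 bits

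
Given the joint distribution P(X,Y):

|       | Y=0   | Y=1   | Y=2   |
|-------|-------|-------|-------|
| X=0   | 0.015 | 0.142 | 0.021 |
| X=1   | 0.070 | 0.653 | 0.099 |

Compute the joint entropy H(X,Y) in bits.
1.6082 bits

H(X,Y) = -Σ_{x,y} P(x,y) log₂ P(x,y). Per-cell terms -P(x,y)·log₂P(x,y):
  X=0: 0.0909, 0.3999, 0.1170
  X=1: 0.2686, 0.4015, 0.3303
Sum of the 6 terms: H(X,Y) = 1.6082 bits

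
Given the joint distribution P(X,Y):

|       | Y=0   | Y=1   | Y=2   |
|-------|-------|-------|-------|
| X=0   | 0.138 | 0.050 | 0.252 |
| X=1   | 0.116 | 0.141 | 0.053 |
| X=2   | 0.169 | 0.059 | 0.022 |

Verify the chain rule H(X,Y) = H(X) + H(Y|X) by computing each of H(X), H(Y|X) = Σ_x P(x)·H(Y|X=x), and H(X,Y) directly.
H(X) = 1.5449 bits, H(Y|X) = 1.3457 bits, H(X,Y) = 2.8906 bits

Marginal of X (row sums):
  P(X=0) = 0.138 + 0.050 + 0.252 = 0.440
  P(X=1) = 0.116 + 0.141 + 0.053 = 0.310
  P(X=2) = 0.169 + 0.059 + 0.022 = 0.250
H(X) = -[0.440·log₂(0.440) + 0.310·log₂(0.310) + 0.250·log₂(0.250)]
  = 0.5211 + 0.5238 + 0.5000 = 1.5449 bits

H(Y|X) = Σ_x P(x)·H(Y|X=x):
  X=0: P(X=0) = 0.440, P(Y|X=0) = (69/220, 5/44, 63/110) → H(Y|X=0) = 1.3417
  X=1: P(X=1) = 0.310, P(Y|X=1) = (58/155, 141/310, 53/310) → H(Y|X=1) = 1.4833
  X=2: P(X=2) = 0.250, P(Y|X=2) = (169/250, 59/250, 11/125) → H(Y|X=2) = 1.1821
H(Y|X) = 0.440·1.3417 + 0.310·1.4833 + 0.250·1.1821 = 1.3457 bits

H(X,Y) = -Σ_{x,y} P(x,y) log₂ P(x,y). Per-cell terms -P(x,y)·log₂P(x,y):
  X=0: 0.3943, 0.2161, 0.5011
  X=1: 0.3605, 0.3985, 0.2246
  X=2: 0.4335, 0.2409, 0.1211
Sum of the 9 terms: H(X,Y) = 2.8906 bits

Chain rule check:
  H(X) + H(Y|X) = 1.5449 + 1.3457 = 2.8906 bits
  H(X,Y) = 2.8906 bits
✓ Chain rule verified.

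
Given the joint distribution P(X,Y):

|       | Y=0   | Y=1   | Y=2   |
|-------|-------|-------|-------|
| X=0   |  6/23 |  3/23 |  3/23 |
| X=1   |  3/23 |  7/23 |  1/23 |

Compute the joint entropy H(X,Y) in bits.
2.3746 bits

H(X,Y) = -Σ_{x,y} P(x,y) log₂ P(x,y). Per-cell terms -P(x,y)·log₂P(x,y):
  X=0: 0.5057, 0.3833, 0.3833
  X=1: 0.3833, 0.5223, 0.1967
Sum of the 6 terms: H(X,Y) = 2.3746 bits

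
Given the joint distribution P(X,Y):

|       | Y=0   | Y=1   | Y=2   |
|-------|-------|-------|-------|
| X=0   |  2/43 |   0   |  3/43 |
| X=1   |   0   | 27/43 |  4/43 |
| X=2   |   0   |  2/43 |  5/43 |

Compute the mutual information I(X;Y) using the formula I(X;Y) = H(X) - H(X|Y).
0.4496 bits

I(X;Y) = H(X) - H(X|Y)

Marginal of X (row sums):
  P(X=0) = 2/43 + 0 + 3/43 = 5/43
  P(X=1) = 0 + 27/43 + 4/43 = 31/43
  P(X=2) = 0 + 2/43 + 5/43 = 7/43
H(X) = -[(5/43)·log₂(5/43) + (31/43)·log₂(31/43) + (7/43)·log₂(7/43)]
  = 0.3610 + 0.3403 + 0.4263 = 1.1276 bits

Marginal of Y (column sums):
  P(Y=0) = 2/43 + 0 + 0 = 2/43
  P(Y=1) = 0 + 27/43 + 2/43 = 29/43
  P(Y=2) = 3/43 + 4/43 + 5/43 = 12/43
H(X|Y) = Σ_y P(y)·H(X|Y=y):
  Y=0: P(Y=0) = 2/43, P(X|Y=0) = (1, 0, 0) → H(X|Y=0) = 0.0000
  Y=1: P(Y=1) = 29/43, P(X|Y=1) = (0, 27/29, 2/29) → H(X|Y=1) = 0.3621
  Y=2: P(Y=2) = 12/43, P(X|Y=2) = (1/4, 1/3, 5/12) → H(X|Y=2) = 1.5546
H(X|Y) = (2/43)·0.0000 + (29/43)·0.3621 + (12/43)·1.5546 = 0.6780 bits

I(X;Y) = H(X) - H(X|Y) = 1.1276 - 0.6780 = 0.4496 bits

Cross-check via I(X;Y) = H(X) + H(Y) - H(X,Y): computing H(Y) from the column sums and H(X,Y) from the 9 cells in the same way gives H(Y) = 1.1030 bits and H(X,Y) = 1.7810 bits, so
I(X;Y) = 1.1276 + 1.1030 - 1.7810 = 0.4496 bits ✓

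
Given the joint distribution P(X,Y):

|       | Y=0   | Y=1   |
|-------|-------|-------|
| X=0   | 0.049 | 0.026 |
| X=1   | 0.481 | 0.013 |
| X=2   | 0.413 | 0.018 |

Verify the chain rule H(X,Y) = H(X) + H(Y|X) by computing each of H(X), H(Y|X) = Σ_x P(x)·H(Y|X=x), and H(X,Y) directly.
H(X) = 1.3062 bits, H(Y|X) = 0.2644 bits, H(X,Y) = 1.5707 bits

Marginal of X (row sums):
  P(X=0) = 0.049 + 0.026 = 0.075
  P(X=1) = 0.481 + 0.013 = 0.494
  P(X=2) = 0.413 + 0.018 = 0.431
H(X) = -[0.075·log₂(0.075) + 0.494·log₂(0.494) + 0.431·log₂(0.431)]
  = 0.28027 + 0.50260 + 0.52334 = 1.3062 bits

H(Y|X) = Σ_x P(x)·H(Y|X=x):
  X=0: P(X=0) = 0.075, P(Y|X=0) = (49/75, 26/75) → H(Y|X=0) = 0.93106
  X=1: P(X=1) = 0.494, P(Y|X=1) = (37/38, 1/38) → H(Y|X=1) = 0.17557
  X=2: P(X=2) = 0.431, P(Y|X=2) = (413/431, 18/431) → H(Y|X=2) = 0.25032
H(Y|X) = 0.075·0.93106 + 0.494·0.17557 + 0.431·0.25032 = 0.2644 bits

H(X,Y) = -Σ_{x,y} P(x,y) log₂ P(x,y). Per-cell terms -P(x,y)·log₂P(x,y):
  X=0: 0.21320, 0.13690
  X=1: 0.50788, 0.08145
  X=2: 0.52690, 0.10433
Sum of the 6 terms: H(X,Y) = 1.5707 bits

Chain rule check:
  H(X) + H(Y|X) = 1.3062 + 0.2644 = 1.5706 bits
  H(X,Y) = 1.5707 bits
✓ Chain rule verified (Δ = 0.0001 is 4-dp rounding noise: each of the three values was rounded independently).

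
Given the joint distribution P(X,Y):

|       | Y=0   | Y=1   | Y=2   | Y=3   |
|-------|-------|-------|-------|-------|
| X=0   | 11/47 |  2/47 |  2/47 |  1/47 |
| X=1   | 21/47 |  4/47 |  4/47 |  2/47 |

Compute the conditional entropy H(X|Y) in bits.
0.9251 bits

H(X|Y) = H(X,Y) - H(Y)

H(X,Y) = -Σ_{x,y} P(x,y) log₂ P(x,y). Per-cell terms -P(x,y)·log₂P(x,y):
  X=0: 0.4904, 0.1938, 0.1938, 0.1182
  X=1: 0.5193, 0.3025, 0.3025, 0.1938
Sum of the 8 terms: H(X,Y) = 2.3143 bits

Marginal of Y (column sums):
  P(Y=0) = 11/47 + 21/47 = 32/47
  P(Y=1) = 2/47 + 4/47 = 6/47
  P(Y=2) = 2/47 + 4/47 = 6/47
  P(Y=3) = 1/47 + 2/47 = 3/47
H(Y) = -[(32/47)·log₂(32/47) + (6/47)·log₂(6/47) + (6/47)·log₂(6/47) + (3/47)·log₂(3/47)]
  = 0.3776 + 0.3791 + 0.3791 + 0.2534 = 1.3892 bits

H(X|Y) = H(X,Y) - H(Y) = 2.3143 - 1.3892 = 0.9251 bits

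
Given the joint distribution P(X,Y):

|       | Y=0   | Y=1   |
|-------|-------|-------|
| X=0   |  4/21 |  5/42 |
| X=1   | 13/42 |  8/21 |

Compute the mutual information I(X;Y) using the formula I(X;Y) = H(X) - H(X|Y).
0.0173 bits

I(X;Y) = H(X) - H(X|Y)

Marginal of X (row sums):
  P(X=0) = 4/21 + 5/42 = 13/42
  P(X=1) = 13/42 + 8/21 = 29/42
H(X) = -[(13/42)·log₂(13/42) + (29/42)·log₂(29/42)]
  = 0.5237 + 0.3689 = 0.8926 bits

Marginal of Y (column sums):
  P(Y=0) = 4/21 + 13/42 = 1/2
  P(Y=1) = 5/42 + 8/21 = 1/2
H(X|Y) = Σ_y P(y)·H(X|Y=y):
  Y=0: P(Y=0) = 1/2, P(X|Y=0) = (8/21, 13/21) → H(X|Y=0) = 0.9587
  Y=1: P(Y=1) = 1/2, P(X|Y=1) = (5/21, 16/21) → H(X|Y=1) = 0.7919
H(X|Y) = (1/2)·0.9587 + (1/2)·0.7919 = 0.8753 bits

I(X;Y) = H(X) - H(X|Y) = 0.8926 - 0.8753 = 0.0173 bits

Cross-check via I(X;Y) = H(X) + H(Y) - H(X,Y): computing H(Y) from the column sums and H(X,Y) from the 4 cells in the same way gives H(Y) = 1.0000 bits and H(X,Y) = 1.8753 bits, so
I(X;Y) = 0.8926 + 1.0000 - 1.8753 = 0.0173 bits ✓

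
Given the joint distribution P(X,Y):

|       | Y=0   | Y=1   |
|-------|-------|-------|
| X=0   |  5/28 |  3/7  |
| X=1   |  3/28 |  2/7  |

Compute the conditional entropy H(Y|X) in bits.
0.8627 bits

H(Y|X) = H(X,Y) - H(X)

H(X,Y) = -Σ_{x,y} P(x,y) log₂ P(x,y). Per-cell terms -P(x,y)·log₂P(x,y):
  X=0: 0.443826, 0.523882
  X=1: 0.345256, 0.516387
Sum of the 4 terms: H(X,Y) = 1.82935 bits

Marginal of X (row sums):
  P(X=0) = 5/28 + 3/7 = 17/28
  P(X=1) = 3/28 + 2/7 = 11/28
H(X) = -[(17/28)·log₂(17/28) + (11/28)·log₂(11/28)]
  = 0.437077 + 0.529541 = 0.96662 bits

H(Y|X) = H(X,Y) - H(X) = 1.82935 - 0.96662 = 0.8627 bits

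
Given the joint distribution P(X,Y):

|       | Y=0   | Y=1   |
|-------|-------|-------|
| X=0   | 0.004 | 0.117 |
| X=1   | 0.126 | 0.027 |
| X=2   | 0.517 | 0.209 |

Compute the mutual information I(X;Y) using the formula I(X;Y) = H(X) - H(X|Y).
0.1798 bits

I(X;Y) = H(X) - H(X|Y)

Marginal of X (row sums):
  P(X=0) = 0.004 + 0.117 = 0.121
  P(X=1) = 0.126 + 0.027 = 0.153
  P(X=2) = 0.517 + 0.209 = 0.726
H(X) = -[0.121·log₂(0.121) + 0.153·log₂(0.153) + 0.726·log₂(0.726)]
  = 0.36868 + 0.41438 + 0.33538 = 1.1184 bits

Marginal of Y (column sums):
  P(Y=0) = 0.004 + 0.126 + 0.517 = 0.647
  P(Y=1) = 0.117 + 0.027 + 0.209 = 0.353
H(X|Y) = Σ_y P(y)·H(X|Y=y):
  Y=0: P(Y=0) = 0.647, P(X|Y=0) = (4/647, 126/647, 517/647) → H(X|Y=0) = 0.76361
  Y=1: P(Y=1) = 0.353, P(X|Y=1) = (117/353, 27/353, 209/353) → H(X|Y=1) = 1.25941
H(X|Y) = 0.647·0.76361 + 0.353·1.25941 = 0.9386 bits

I(X;Y) = H(X) - H(X|Y) = 1.1184 - 0.9386 = 0.1798 bits

Cross-check via I(X;Y) = H(X) + H(Y) - H(X,Y): computing H(Y) from the column sums and H(X,Y) from the 6 cells in the same way gives H(Y) = 0.9367 bits and H(X,Y) = 1.8753 bits, so
I(X;Y) = 1.1184 + 0.9367 - 1.8753 = 0.1798 bits ✓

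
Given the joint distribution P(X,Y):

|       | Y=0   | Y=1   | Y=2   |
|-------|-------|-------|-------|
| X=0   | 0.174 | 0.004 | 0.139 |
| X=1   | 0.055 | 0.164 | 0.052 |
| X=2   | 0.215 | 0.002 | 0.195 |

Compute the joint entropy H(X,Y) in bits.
2.7009 bits

H(X,Y) = -Σ_{x,y} P(x,y) log₂ P(x,y). Per-cell terms -P(x,y)·log₂P(x,y):
  X=0: 0.4390, 0.0319, 0.3957
  X=1: 0.2301, 0.4278, 0.2218
  X=2: 0.4768, 0.0179, 0.4599
Sum of the 9 terms: H(X,Y) = 2.7009 bits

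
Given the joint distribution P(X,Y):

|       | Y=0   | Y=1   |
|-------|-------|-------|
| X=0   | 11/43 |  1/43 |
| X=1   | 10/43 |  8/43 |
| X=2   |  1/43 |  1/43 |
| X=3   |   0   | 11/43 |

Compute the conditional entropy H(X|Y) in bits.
1.3260 bits

H(X|Y) = H(X,Y) - H(Y)

H(X,Y) = -Σ_{x,y} P(x,y) log₂ P(x,y). Per-cell terms -P(x,y)·log₂P(x,y):
  X=0: 0.50314, 0.12619
  X=1: 0.48938, 0.45140
  X=2: 0.12619, 0.12619
  X=3: 0.00000, 0.50314
  (cells with P = 0 contribute 0)
Sum of the 8 terms: H(X,Y) = 2.3256 bits

Marginal of Y (column sums):
  P(Y=0) = 11/43 + 10/43 + 1/43 + 0 = 22/43
  P(Y=1) = 1/43 + 8/43 + 1/43 + 11/43 = 21/43
H(Y) = -[(22/43)·log₂(22/43) + (21/43)·log₂(21/43)]
  = 0.49466 + 0.50495 = 0.9996 bits

H(X|Y) = H(X,Y) - H(Y) = 2.3256 - 0.9996 = 1.3260 bits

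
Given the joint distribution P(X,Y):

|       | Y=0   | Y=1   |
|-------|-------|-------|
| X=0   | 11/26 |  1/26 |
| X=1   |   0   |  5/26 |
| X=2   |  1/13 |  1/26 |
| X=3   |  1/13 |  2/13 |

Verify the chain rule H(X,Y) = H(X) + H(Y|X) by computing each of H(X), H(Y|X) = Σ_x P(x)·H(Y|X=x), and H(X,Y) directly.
H(X) = 1.8199 bits, H(Y|X) = 0.5089 bits, H(X,Y) = 2.3288 bits

Marginal of X (row sums):
  P(X=0) = 11/26 + 1/26 = 6/13
  P(X=1) = 0 + 5/26 = 5/26
  P(X=2) = 1/13 + 1/26 = 3/26
  P(X=3) = 1/13 + 2/13 = 3/13
H(X) = -[(6/13)·log₂(6/13) + (5/26)·log₂(5/26) + (3/26)·log₂(3/26) + (3/13)·log₂(3/13)]
  = 0.51484 + 0.45741 + 0.35948 + 0.48819 = 1.8199 bits

H(Y|X) = Σ_x P(x)·H(Y|X=x):
  X=0: P(X=0) = 6/13, P(Y|X=0) = (11/12, 1/12) → H(Y|X=0) = 0.41382
  X=1: P(X=1) = 5/26, P(Y|X=1) = (0, 1) → H(Y|X=1) = 0.00000
  X=2: P(X=2) = 3/26, P(Y|X=2) = (2/3, 1/3) → H(Y|X=2) = 0.91830
  X=3: P(X=3) = 3/13, P(Y|X=3) = (1/3, 2/3) → H(Y|X=3) = 0.91830
H(Y|X) = (6/13)·0.41382 + (5/26)·0.00000 + (3/26)·0.91830 + (3/13)·0.91830 = 0.5089 bits

H(X,Y) = -Σ_{x,y} P(x,y) log₂ P(x,y). Per-cell terms -P(x,y)·log₂P(x,y):
  X=0: 0.52504, 0.18079
  X=1: 0.00000, 0.45741
  X=2: 0.28465, 0.18079
  X=3: 0.28465, 0.41545
  (cells with P = 0 contribute 0)
Sum of the 8 terms: H(X,Y) = 2.3288 bits

Chain rule check:
  H(X) + H(Y|X) = 1.8199 + 0.5089 = 2.3288 bits
  H(X,Y) = 2.3288 bits
✓ Chain rule verified.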